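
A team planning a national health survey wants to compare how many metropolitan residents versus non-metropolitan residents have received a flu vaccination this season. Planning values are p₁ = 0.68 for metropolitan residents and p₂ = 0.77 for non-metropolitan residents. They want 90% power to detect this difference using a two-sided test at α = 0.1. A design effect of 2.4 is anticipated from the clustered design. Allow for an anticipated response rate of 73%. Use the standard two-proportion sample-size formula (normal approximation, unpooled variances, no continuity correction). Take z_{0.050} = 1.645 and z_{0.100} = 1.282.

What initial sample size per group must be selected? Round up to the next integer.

n = (z_{α/2} + z_β)² · [p₁(1−p₁) + p₂(1−p₂)] / (p₁ − p₂)²
  = (1.645 + 1.282)² · (0.68·0.32 + 0.77·0.23) / (-0.09)²
  = (2.927)² · (0.2176 + 0.1771) / 0.0081
  = 8.5673 · 0.3947 / 0.0081
  = 417.47
Design effect: 2.4 × 417.47 = 1001.93.
Adjust for 73% response: 1001.93 / 0.73 = 1372.51.
Round up → n = 1373 per group.

n = 1373 per group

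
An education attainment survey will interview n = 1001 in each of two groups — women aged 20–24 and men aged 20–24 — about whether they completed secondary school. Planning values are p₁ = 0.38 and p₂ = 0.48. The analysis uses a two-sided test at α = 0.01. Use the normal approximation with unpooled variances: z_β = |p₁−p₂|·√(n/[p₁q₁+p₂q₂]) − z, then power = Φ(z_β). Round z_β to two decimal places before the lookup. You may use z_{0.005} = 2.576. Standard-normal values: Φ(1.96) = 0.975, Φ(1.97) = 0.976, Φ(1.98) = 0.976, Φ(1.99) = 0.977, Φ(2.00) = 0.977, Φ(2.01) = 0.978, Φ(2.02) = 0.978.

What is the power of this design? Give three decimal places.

z_β = |p₁−p₂|·√(n/[p₁q₁+p₂q₂]) − z_{α/2}
    = 0.10 · √(1001/0.4852) − 2.576
    = 0.10 · 45.4210 − 2.576
    = 4.5421 − 2.576 = 1.9661 → 1.97
Power = Φ(1.97) = 0.976.

Power ≈ 0.976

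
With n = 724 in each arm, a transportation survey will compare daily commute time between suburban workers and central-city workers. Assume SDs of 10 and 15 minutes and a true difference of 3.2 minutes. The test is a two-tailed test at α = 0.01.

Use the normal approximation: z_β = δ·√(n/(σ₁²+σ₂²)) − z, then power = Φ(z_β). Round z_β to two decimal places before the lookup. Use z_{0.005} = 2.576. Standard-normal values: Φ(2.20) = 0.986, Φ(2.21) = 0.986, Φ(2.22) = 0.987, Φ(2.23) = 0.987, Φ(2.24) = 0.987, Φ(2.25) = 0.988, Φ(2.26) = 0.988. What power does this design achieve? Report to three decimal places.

z_β = δ·√(n/(σ₁²+σ₂²)) − z_{α/2}
    = 3.2 · √(724/325) − 2.576
    = 3.2 · 1.49255 − 2.576
    = 4.7761 − 2.576 = 2.2001 → 2.20
Power = Φ(2.20) = 0.986.

Power ≈ 0.986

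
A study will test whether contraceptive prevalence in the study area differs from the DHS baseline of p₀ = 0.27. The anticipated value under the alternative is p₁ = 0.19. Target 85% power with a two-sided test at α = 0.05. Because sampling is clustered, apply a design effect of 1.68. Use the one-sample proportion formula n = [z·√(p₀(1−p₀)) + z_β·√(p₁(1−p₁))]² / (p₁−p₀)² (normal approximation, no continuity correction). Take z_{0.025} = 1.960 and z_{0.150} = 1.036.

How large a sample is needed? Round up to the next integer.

n = [z_{α/2}·√(p₀q₀) + z_β·√(p₁q₁)]² / (p₁ − p₀)²
  = [1.960·√(0.27·0.73) + 1.036·√(0.19·0.81)]² / (-0.08)²
  = [1.960·0.4440 + 1.036·0.3923]² / 0.0064
  = [1.2766]² / 0.0064
  = 254.64
Design effect: 1.68 × 254.64 = 427.79.
Round up → n = 428.

n = 428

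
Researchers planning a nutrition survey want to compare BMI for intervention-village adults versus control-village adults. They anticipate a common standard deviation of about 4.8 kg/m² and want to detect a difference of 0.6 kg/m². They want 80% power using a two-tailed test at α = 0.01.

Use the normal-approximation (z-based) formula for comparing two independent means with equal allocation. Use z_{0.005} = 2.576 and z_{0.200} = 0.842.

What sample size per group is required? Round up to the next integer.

n = 1496 per group

n = (z_{α/2} + z_β)² · (σ₁² + σ₂²) / δ²
  = (2.576 + 0.842)² · (2·4.8² = 46.08) / 0.6²
  = 11.6827 · 46.08 / 0.36
  = 1495.39
Round up → n = 1496 per group.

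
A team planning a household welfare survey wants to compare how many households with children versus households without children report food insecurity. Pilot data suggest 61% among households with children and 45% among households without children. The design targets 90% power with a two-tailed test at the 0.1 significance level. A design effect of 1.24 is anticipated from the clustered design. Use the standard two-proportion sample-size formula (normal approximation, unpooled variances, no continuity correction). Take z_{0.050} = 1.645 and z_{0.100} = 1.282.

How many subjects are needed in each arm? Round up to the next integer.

n = 202 per group

n = (z_{α/2} + z_β)² · [p₁(1−p₁) + p₂(1−p₂)] / (p₁ − p₂)²
  = (1.645 + 1.282)² · (0.61·0.39 + 0.45·0.55) / (0.16)²
  = (2.927)² · (0.2379 + 0.2475) / 0.0256
  = 8.5673 · 0.4854 / 0.0256
  = 162.44
Design effect: 1.24 × 162.44 = 201.43.
Round up → n = 202 per group.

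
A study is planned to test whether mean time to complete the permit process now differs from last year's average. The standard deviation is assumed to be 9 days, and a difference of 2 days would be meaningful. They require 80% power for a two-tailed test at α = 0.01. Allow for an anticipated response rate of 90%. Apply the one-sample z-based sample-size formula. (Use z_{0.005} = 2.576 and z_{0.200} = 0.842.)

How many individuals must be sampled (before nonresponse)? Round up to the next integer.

n = (z_{α/2} + z_β)² · σ² / δ²
  = (2.576 + 0.842)² · 9² / 2²
  = 11.6827 · 81 / 4
  = 236.58
Adjust for 90% response: 236.58 / 0.90 = 262.86.
Round up → n = 263.

n = 263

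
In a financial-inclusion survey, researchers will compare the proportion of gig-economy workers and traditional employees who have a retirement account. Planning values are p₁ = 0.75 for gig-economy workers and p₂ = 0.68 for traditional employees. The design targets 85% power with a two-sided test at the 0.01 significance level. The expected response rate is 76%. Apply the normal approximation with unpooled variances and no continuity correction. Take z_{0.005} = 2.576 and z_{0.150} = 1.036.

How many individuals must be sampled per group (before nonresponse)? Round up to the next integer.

n = 1420 per group

n = (z_{α/2} + z_β)² · [p₁(1−p₁) + p₂(1−p₂)] / (p₁ − p₂)²
  = (2.576 + 1.036)² · (0.75·0.25 + 0.68·0.32) / (0.07)²
  = (3.612)² · (0.1875 + 0.2176) / 0.0049
  = 13.0465 · 0.4051 / 0.0049
  = 1078.60
Adjust for 76% response: 1078.60 / 0.76 = 1419.21.
Round up → n = 1420 per group.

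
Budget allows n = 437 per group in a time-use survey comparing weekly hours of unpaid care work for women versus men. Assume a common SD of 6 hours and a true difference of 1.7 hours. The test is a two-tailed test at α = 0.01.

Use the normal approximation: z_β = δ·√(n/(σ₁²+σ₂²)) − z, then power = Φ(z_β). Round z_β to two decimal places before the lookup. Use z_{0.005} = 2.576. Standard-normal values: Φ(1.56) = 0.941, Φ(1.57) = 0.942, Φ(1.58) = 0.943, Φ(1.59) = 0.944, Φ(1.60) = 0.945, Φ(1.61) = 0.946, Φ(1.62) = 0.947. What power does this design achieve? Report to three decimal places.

z_β = δ·√(n/(σ₁²+σ₂²)) − z_{α/2}
    = 1.7 · √(437/72) − 2.576
    = 1.7 · 2.46362 − 2.576
    = 4.1882 − 2.576 = 1.6122 → 1.61
Power = Φ(1.61) = 0.946.

Power ≈ 0.946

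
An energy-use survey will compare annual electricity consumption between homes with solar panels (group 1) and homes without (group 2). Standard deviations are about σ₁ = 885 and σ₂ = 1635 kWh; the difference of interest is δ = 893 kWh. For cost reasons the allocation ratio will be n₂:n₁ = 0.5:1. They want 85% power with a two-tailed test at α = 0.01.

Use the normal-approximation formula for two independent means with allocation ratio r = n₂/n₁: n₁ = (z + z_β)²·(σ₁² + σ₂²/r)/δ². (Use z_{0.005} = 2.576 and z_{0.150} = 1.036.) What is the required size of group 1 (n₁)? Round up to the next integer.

n₁ = (z_{α/2} + z_β)² · (σ₁² + σ₂²/r) / δ²
   = (2.576 + 1.036)² · (885² + 1635²/0.5) / 893²
   = 13.0465 · (783225 + 5346450) / 797449
   = 13.0465 · 6129675 / 797449
   = 100.28
Round up → n₁ = 101; n₂ = r·n₁ = 0.5 × 101 = 51.

n₁ = 101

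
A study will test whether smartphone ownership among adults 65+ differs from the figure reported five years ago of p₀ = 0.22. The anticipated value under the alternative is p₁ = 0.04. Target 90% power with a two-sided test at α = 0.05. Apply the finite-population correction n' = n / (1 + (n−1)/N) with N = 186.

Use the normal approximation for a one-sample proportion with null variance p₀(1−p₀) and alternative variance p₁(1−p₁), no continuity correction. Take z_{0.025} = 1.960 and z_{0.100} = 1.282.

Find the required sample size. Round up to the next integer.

n = 30

n = [z_{α/2}·√(p₀q₀) + z_β·√(p₁q₁)]² / (p₁ − p₀)²
  = [1.960·√(0.22·0.78) + 1.282·√(0.04·0.96)]² / (-0.18)²
  = [1.960·0.4142 + 1.282·0.1960]² / 0.0324
  = [1.0631]² / 0.0324
  = 34.88
Finite-population correction (N = 186): 34.88 / (1 + (34.88 − 1)/186) = 29.51.
Round up → n = 30.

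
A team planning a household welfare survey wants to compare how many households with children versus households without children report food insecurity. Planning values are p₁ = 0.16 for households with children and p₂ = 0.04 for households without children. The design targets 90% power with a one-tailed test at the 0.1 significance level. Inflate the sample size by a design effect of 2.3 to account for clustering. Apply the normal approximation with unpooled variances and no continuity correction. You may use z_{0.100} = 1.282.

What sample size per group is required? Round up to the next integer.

n = 182 per group

n = (z_α + z_β)² · [p₁(1−p₁) + p₂(1−p₂)] / (p₁ − p₂)²
  = (1.282 + 1.282)² · (0.16·0.84 + 0.04·0.96) / (0.12)²
  = (2.564)² · (0.1344 + 0.0384) / 0.0144
  = 6.5741 · 0.1728 / 0.0144
  = 78.89
Design effect: 2.3 × 78.89 = 181.45.
Round up → n = 182 per group.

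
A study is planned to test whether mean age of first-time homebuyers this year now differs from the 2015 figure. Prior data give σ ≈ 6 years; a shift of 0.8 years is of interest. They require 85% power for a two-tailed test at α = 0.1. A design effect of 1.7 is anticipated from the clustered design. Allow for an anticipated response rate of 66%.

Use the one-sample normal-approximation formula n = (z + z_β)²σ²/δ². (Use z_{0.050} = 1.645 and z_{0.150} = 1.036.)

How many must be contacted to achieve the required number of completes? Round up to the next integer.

n = 1042

n = (z_{α/2} + z_β)² · σ² / δ²
  = (1.645 + 1.036)² · 6² / 0.8²
  = 7.1878 · 36 / 0.64
  = 404.31
Design effect: 1.7 × 404.31 = 687.33.
Adjust for 66% response: 687.33 / 0.66 = 1041.41.
Round up → n = 1042.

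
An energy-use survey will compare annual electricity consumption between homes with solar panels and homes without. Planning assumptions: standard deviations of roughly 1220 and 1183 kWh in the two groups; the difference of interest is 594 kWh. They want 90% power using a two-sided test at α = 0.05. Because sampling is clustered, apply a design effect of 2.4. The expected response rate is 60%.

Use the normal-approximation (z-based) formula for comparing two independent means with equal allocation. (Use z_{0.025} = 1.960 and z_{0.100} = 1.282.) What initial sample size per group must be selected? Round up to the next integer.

n = 345 per group

n = (z_{α/2} + z_β)² · (σ₁² + σ₂²) / δ²
  = (1.960 + 1.282)² · (1220² + 1183² = 2887889) / 594²
  = 10.5106 · 2887889 / 352836
  = 86.03
Design effect: 2.4 × 86.03 = 206.46.
Adjust for 60% response: 206.46 / 0.60 = 344.11.
Round up → n = 345 per group.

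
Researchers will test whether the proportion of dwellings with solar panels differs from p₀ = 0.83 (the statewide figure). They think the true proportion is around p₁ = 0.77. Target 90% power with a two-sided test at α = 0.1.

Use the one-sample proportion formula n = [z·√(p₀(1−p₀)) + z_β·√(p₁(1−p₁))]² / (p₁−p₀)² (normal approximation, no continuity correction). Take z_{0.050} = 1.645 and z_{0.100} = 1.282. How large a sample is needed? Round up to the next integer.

n = 373

n = [z_{α/2}·√(p₀q₀) + z_β·√(p₁q₁)]² / (p₁ − p₀)²
  = [1.645·√(0.83·0.17) + 1.282·√(0.77·0.23)]² / (-0.06)²
  = [1.645·0.3756 + 1.282·0.4208]² / 0.0036
  = [1.1574]² / 0.0036
  = 372.12
Round up → n = 373.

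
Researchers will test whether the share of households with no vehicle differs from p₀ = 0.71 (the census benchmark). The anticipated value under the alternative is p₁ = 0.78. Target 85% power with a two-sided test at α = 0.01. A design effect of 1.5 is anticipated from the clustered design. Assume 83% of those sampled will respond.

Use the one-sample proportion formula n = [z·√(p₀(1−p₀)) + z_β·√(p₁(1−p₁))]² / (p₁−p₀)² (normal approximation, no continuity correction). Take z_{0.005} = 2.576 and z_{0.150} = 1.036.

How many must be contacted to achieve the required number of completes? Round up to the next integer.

n = 942

n = [z_{α/2}·√(p₀q₀) + z_β·√(p₁q₁)]² / (p₁ − p₀)²
  = [2.576·√(0.71·0.29) + 1.036·√(0.78·0.22)]² / (0.07)²
  = [2.576·0.4538 + 1.036·0.4142]² / 0.0049
  = [1.5981]² / 0.0049
  = 521.18
Design effect: 1.5 × 521.18 = 781.76.
Adjust for 83% response: 781.76 / 0.83 = 941.89.
Round up → n = 942.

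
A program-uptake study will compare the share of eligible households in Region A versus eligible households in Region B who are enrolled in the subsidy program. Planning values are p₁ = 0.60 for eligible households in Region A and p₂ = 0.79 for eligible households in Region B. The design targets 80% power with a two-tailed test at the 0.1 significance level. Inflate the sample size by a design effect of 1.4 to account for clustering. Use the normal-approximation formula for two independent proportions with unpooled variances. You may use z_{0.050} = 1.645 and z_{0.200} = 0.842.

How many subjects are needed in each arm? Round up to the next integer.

n = (z_{α/2} + z_β)² · [p₁(1−p₁) + p₂(1−p₂)] / (p₁ − p₂)²
  = (1.645 + 0.842)² · (0.60·0.40 + 0.79·0.21) / (-0.19)²
  = (2.487)² · (0.2400 + 0.1659) / 0.0361
  = 6.1852 · 0.4059 / 0.0361
  = 69.54
Design effect: 1.4 × 69.54 = 97.36.
Round up → n = 98 per group.

n = 98 per group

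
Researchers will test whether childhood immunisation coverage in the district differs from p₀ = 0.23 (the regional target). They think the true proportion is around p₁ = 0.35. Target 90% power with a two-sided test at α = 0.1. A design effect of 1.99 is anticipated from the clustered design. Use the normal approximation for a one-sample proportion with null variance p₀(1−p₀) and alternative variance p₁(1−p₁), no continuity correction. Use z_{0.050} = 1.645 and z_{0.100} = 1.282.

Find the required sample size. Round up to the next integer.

n = 235

n = [z_{α/2}·√(p₀q₀) + z_β·√(p₁q₁)]² / (p₁ − p₀)²
  = [1.645·√(0.23·0.77) + 1.282·√(0.35·0.65)]² / (0.12)²
  = [1.645·0.4208 + 1.282·0.4770]² / 0.0144
  = [1.3037]² / 0.0144
  = 118.04
Design effect: 1.99 × 118.04 = 234.90.
Round up → n = 235.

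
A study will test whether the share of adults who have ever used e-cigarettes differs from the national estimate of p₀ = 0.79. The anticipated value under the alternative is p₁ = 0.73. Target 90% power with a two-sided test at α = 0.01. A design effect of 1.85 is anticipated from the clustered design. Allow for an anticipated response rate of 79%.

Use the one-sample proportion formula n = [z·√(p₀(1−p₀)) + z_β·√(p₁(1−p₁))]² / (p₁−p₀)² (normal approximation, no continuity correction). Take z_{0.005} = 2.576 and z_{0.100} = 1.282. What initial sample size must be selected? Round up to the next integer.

n = [z_{α/2}·√(p₀q₀) + z_β·√(p₁q₁)]² / (p₁ − p₀)²
  = [2.576·√(0.79·0.21) + 1.282·√(0.73·0.27)]² / (-0.06)²
  = [2.576·0.4073 + 1.282·0.4440]² / 0.0036
  = [1.6184]² / 0.0036
  = 727.54
Design effect: 1.85 × 727.54 = 1345.96.
Adjust for 79% response: 1345.96 / 0.79 = 1703.74.
Round up → n = 1704.

n = 1704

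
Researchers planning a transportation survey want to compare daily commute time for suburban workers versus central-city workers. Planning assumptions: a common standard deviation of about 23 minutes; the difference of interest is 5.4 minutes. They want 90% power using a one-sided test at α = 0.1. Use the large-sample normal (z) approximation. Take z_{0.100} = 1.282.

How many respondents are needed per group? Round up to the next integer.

n = 239 per group

n = (z_α + z_β)² · (σ₁² + σ₂²) / δ²
  = (1.282 + 1.282)² · (2·23² = 1058) / 5.4²
  = 6.5741 · 1058 / 29.16
  = 238.53
Round up → n = 239 per group.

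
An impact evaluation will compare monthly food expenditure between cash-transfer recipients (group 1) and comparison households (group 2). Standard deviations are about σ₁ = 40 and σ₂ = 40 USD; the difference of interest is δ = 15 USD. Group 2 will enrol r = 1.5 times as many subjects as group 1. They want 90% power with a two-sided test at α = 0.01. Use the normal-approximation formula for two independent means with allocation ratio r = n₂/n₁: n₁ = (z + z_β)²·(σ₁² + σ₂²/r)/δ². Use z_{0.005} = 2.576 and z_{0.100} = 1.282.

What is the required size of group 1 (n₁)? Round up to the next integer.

n₁ = (z_{α/2} + z_β)² · (σ₁² + σ₂²/r) / δ²
   = (2.576 + 1.282)² · (40² + 40²/1.5) / 15²
   = 14.8842 · (1600 + 1066.7) / 225
   = 14.8842 · 2666.7 / 225
   = 176.40
Round up → n₁ = 177; n₂ = r·n₁ = 1.5 × 177 = 266.

n₁ = 177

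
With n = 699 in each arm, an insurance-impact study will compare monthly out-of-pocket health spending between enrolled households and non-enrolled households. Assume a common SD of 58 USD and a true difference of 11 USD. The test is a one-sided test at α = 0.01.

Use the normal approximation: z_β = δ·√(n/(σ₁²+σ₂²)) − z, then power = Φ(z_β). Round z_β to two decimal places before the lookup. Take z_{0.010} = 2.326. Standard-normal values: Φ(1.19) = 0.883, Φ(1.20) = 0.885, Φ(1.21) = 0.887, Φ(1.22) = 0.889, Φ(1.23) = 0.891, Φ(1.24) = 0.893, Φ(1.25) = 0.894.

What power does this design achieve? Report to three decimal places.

z_β = δ·√(n/(σ₁²+σ₂²)) − z_α
    = 11 · √(699/6728) − 2.326
    = 11 · 0.32233 − 2.326
    = 3.5456 − 2.326 = 1.2196 → 1.22
Power = Φ(1.22) = 0.889.

Power ≈ 0.889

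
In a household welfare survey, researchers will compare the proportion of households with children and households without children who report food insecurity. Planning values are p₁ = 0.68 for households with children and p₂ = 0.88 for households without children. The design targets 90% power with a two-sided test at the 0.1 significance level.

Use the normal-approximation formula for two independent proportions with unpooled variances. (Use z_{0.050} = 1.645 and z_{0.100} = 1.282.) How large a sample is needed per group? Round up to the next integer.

n = (z_{α/2} + z_β)² · [p₁(1−p₁) + p₂(1−p₂)] / (p₁ − p₂)²
  = (1.645 + 1.282)² · (0.68·0.32 + 0.88·0.12) / (-0.20)²
  = (2.927)² · (0.2176 + 0.1056) / 0.0400
  = 8.5673 · 0.3232 / 0.0400
  = 69.22
Round up → n = 70 per group.

n = 70 per group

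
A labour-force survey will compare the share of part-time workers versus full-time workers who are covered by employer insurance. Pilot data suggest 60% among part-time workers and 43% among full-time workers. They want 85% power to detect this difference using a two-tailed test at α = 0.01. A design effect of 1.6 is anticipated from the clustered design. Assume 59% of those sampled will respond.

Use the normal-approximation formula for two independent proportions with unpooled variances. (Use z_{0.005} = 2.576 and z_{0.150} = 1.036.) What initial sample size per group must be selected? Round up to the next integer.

n = 594 per group

n = (z_{α/2} + z_β)² · [p₁(1−p₁) + p₂(1−p₂)] / (p₁ − p₂)²
  = (2.576 + 1.036)² · (0.60·0.40 + 0.43·0.57) / (0.17)²
  = (3.612)² · (0.2400 + 0.2451) / 0.0289
  = 13.0465 · 0.4851 / 0.0289
  = 218.99
Design effect: 1.6 × 218.99 = 350.39.
Adjust for 59% response: 350.39 / 0.59 = 593.88.
Round up → n = 594 per group.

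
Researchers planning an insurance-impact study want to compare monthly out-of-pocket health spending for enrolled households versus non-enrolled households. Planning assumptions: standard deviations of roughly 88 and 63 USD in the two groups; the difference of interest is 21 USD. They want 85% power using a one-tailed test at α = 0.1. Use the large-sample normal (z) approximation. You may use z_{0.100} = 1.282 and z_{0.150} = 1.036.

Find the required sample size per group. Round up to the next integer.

n = (z_α + z_β)² · (σ₁² + σ₂²) / δ²
  = (1.282 + 1.036)² · (88² + 63² = 11713) / 21²
  = 5.3731 · 11713 / 441
  = 142.71
Round up → n = 143 per group.

n = 143 per group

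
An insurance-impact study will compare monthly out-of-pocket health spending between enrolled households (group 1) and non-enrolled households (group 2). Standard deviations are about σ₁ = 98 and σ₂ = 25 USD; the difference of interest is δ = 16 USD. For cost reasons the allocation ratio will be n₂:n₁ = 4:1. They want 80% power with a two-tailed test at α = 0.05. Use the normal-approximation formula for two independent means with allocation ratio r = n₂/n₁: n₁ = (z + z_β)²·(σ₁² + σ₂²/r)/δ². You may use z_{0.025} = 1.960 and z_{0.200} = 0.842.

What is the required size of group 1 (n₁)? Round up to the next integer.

n₁ = (z_{α/2} + z_β)² · (σ₁² + σ₂²/r) / δ²
   = (1.960 + 0.842)² · (98² + 25²/4) / 16²
   = 7.8512 · (9604 + 156.25) / 256
   = 7.8512 · 9760.2 / 256
   = 299.33
Round up → n₁ = 300; n₂ = r·n₁ = 4 × 300 = 1200.

n₁ = 300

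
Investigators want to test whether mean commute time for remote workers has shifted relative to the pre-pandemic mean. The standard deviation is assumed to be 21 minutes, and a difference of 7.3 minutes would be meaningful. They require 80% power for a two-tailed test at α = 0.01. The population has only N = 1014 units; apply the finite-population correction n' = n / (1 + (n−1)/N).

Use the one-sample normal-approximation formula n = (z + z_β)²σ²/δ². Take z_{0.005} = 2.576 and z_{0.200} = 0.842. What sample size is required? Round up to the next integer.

n = (z_{α/2} + z_β)² · σ² / δ²
  = (2.576 + 0.842)² · 21² / 7.3²
  = 11.6827 · 441 / 53.29
  = 96.68
Finite-population correction (N = 1014): 96.68 / (1 + (96.68 − 1)/1014) = 88.34.
Round up → n = 89.

n = 89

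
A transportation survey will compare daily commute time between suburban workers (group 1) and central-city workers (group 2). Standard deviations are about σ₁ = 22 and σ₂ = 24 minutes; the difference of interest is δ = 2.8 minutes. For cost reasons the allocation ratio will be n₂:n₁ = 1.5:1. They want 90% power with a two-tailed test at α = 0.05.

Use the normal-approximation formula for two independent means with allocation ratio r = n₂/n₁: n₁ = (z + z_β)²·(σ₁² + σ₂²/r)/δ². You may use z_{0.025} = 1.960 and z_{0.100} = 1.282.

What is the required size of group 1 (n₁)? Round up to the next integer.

n₁ = 1164

n₁ = (z_{α/2} + z_β)² · (σ₁² + σ₂²/r) / δ²
   = (1.960 + 1.282)² · (22² + 24²/1.5) / 2.8²
   = 10.5106 · (484 + 384) / 7.84
   = 10.5106 · 868 / 7.84
   = 1163.67
Round up → n₁ = 1164; n₂ = r·n₁ = 1.5 × 1164 = 1746.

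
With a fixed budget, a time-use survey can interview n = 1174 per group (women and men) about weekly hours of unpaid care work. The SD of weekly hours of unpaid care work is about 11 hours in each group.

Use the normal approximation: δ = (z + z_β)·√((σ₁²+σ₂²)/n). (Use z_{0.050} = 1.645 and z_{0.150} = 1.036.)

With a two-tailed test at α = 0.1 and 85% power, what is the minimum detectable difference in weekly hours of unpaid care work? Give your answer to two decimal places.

δ = (z_{α/2} + z_β) · √((σ₁²+σ₂²)/n)
  = (1.645 + 1.036) · √(242/1174)
  = 2.681 · √0.20613
  = 2.681 · 0.4540
  = 1.2172

Minimum detectable difference ≈ 1.22 hours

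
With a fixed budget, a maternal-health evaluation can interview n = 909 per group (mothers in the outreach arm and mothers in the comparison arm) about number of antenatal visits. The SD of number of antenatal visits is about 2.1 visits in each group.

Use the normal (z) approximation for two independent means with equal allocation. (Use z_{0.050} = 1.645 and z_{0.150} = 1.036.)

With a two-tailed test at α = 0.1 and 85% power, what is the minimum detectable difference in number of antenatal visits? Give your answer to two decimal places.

Minimum detectable difference ≈ 0.26 visits

δ = (z_{α/2} + z_β) · √((σ₁²+σ₂²)/n)
  = (1.645 + 1.036) · √(8.82/909)
  = 2.681 · √0.0097
  = 2.681 · 0.0985
  = 0.2641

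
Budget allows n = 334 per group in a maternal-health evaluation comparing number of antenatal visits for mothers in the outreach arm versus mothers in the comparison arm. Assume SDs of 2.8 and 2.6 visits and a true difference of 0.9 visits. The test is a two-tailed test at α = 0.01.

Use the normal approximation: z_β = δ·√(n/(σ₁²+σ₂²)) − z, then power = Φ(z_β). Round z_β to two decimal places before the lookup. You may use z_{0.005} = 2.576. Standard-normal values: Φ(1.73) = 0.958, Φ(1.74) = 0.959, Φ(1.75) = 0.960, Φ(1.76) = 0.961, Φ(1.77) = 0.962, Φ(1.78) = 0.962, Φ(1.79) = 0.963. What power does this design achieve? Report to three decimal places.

Power ≈ 0.958

z_β = δ·√(n/(σ₁²+σ₂²)) − z_{α/2}
    = 0.9 · √(334/14.6) − 2.576
    = 0.9 · 4.78296 − 2.576
    = 4.3047 − 2.576 = 1.7287 → 1.73
Power = Φ(1.73) = 0.958.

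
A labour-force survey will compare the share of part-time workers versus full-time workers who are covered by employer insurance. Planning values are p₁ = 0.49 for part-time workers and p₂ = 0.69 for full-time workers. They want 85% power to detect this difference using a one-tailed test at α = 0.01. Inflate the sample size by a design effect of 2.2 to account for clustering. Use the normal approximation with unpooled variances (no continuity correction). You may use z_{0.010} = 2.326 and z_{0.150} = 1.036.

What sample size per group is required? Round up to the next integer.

n = 289 per group

n = (z_α + z_β)² · [p₁(1−p₁) + p₂(1−p₂)] / (p₁ − p₂)²
  = (2.326 + 1.036)² · (0.49·0.51 + 0.69·0.31) / (-0.20)²
  = (3.362)² · (0.2499 + 0.2139) / 0.0400
  = 11.3030 · 0.4638 / 0.0400
  = 131.06
Design effect: 2.2 × 131.06 = 288.33.
Round up → n = 289 per group.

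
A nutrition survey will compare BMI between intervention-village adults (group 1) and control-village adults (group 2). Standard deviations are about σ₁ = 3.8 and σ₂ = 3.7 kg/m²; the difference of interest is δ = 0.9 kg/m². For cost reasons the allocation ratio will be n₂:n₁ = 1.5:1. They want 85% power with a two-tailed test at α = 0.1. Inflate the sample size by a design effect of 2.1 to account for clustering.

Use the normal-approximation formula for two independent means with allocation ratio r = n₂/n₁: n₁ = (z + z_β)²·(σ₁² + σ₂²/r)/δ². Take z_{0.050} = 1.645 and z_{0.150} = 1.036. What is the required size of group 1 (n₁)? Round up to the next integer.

n₁ = 440

n₁ = (z_{α/2} + z_β)² · (σ₁² + σ₂²/r) / δ²
   = (1.645 + 1.036)² · (3.8² + 3.7²/1.5) / 0.9²
   = 7.1878 · (14.44 + 9.1267) / 0.81
   = 7.1878 · 23.5667 / 0.81
   = 209.13
Design effect: 2.1 × 209.13 = 439.16.
Round up → n₁ = 440; n₂ = r·n₁ = 1.5 × 440 = 660.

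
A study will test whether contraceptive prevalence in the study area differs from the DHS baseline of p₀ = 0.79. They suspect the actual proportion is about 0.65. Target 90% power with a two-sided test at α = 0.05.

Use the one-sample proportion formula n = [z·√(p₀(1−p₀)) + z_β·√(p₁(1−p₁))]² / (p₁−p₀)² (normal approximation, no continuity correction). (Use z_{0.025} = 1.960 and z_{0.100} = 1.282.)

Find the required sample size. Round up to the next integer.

n = [z_{α/2}·√(p₀q₀) + z_β·√(p₁q₁)]² / (p₁ − p₀)²
  = [1.960·√(0.79·0.21) + 1.282·√(0.65·0.35)]² / (-0.14)²
  = [1.960·0.4073 + 1.282·0.4770]² / 0.0196
  = [1.4098]² / 0.0196
  = 101.40
Round up → n = 102.

n = 102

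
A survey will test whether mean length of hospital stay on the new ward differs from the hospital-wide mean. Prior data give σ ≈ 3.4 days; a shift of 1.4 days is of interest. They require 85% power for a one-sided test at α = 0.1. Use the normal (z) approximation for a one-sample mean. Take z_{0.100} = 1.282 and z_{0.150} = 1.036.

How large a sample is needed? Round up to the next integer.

n = 32

n = (z_α + z_β)² · σ² / δ²
  = (1.282 + 1.036)² · 3.4² / 1.4²
  = 5.3731 · 11.56 / 1.96
  = 31.69
Round up → n = 32.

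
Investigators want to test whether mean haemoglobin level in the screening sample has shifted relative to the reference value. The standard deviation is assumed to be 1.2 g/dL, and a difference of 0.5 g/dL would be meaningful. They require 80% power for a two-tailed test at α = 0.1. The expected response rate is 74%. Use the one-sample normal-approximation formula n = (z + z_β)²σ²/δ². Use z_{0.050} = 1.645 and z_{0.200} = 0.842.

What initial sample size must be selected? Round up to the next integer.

n = 49

n = (z_{α/2} + z_β)² · σ² / δ²
  = (1.645 + 0.842)² · 1.2² / 0.5²
  = 6.1852 · 1.44 / 0.25
  = 35.63
Adjust for 74% response: 35.63 / 0.74 = 48.14.
Round up → n = 49.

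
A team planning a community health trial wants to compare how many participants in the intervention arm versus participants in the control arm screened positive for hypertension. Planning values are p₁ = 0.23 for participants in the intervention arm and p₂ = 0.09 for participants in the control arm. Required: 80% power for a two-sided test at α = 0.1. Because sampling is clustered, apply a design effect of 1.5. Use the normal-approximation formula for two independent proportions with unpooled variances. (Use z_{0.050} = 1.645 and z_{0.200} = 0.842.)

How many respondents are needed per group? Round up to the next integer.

n = (z_{α/2} + z_β)² · [p₁(1−p₁) + p₂(1−p₂)] / (p₁ − p₂)²
  = (1.645 + 0.842)² · (0.23·0.77 + 0.09·0.91) / (0.14)²
  = (2.487)² · (0.1771 + 0.0819) / 0.0196
  = 6.1852 · 0.2590 / 0.0196
  = 81.73
Design effect: 1.5 × 81.73 = 122.60.
Round up → n = 123 per group.

n = 123 per group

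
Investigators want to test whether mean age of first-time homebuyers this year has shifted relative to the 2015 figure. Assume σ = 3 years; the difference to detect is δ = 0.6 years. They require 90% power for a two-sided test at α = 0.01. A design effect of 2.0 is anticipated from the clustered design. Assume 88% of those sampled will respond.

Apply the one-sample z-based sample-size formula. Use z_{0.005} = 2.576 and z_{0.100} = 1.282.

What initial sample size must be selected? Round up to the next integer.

n = 846

n = (z_{α/2} + z_β)² · σ² / δ²
  = (2.576 + 1.282)² · 3² / 0.6²
  = 14.8842 · 9 / 0.36
  = 372.10
Design effect: 2.0 × 372.10 = 744.21.
Adjust for 88% response: 744.21 / 0.88 = 845.69.
Round up → n = 846.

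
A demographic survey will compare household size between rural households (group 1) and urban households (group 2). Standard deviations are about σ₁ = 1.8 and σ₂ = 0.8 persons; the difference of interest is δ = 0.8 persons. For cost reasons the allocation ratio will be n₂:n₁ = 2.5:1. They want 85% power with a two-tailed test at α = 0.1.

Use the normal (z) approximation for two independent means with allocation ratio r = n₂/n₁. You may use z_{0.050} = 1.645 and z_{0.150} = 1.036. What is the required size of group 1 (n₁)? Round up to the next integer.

n₁ = (z_{α/2} + z_β)² · (σ₁² + σ₂²/r) / δ²
   = (1.645 + 1.036)² · (1.8² + 0.8²/2.5) / 0.8²
   = 7.1878 · (3.24 + 0.256) / 0.64
   = 7.1878 · 3.496 / 0.64
   = 39.26
Round up → n₁ = 40; n₂ = r·n₁ = 2.5 × 40 = 100.

n₁ = 40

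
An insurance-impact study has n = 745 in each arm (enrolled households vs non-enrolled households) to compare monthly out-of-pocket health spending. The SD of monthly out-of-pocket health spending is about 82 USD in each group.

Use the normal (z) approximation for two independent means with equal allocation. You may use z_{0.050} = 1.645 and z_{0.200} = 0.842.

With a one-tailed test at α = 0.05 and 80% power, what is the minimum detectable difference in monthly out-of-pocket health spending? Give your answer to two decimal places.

Minimum detectable difference ≈ 10.57 USD

δ = (z_α + z_β) · √((σ₁²+σ₂²)/n)
  = (1.645 + 0.842) · √(13448/745)
  = 2.487 · √18.051
  = 2.487 · 4.2486
  = 10.5664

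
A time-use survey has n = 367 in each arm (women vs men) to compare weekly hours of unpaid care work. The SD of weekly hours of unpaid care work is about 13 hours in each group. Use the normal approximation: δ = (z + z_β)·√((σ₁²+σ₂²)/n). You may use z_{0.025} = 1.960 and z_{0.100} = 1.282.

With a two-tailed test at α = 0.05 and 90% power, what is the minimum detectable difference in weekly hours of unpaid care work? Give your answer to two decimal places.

δ = (z_{α/2} + z_β) · √((σ₁²+σ₂²)/n)
  = (1.960 + 1.282) · √(338/367)
  = 3.242 · √0.92098
  = 3.242 · 0.9597
  = 3.1113

Minimum detectable difference ≈ 3.11 hours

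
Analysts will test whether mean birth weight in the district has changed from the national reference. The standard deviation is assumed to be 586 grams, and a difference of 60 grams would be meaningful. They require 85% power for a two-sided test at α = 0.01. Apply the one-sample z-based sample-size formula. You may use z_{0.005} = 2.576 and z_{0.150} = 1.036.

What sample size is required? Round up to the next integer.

n = (z_{α/2} + z_β)² · σ² / δ²
  = (2.576 + 1.036)² · 586² / 60²
  = 13.0465 · 343396 / 3600
  = 1244.48
Round up → n = 1245.

n = 1245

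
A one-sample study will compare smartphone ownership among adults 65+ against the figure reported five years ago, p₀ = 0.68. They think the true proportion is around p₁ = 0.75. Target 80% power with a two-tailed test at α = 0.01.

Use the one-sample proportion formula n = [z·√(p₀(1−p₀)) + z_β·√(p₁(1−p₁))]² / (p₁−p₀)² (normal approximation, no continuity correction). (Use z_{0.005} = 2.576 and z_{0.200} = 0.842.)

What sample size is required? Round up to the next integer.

n = 501

n = [z_{α/2}·√(p₀q₀) + z_β·√(p₁q₁)]² / (p₁ − p₀)²
  = [2.576·√(0.68·0.32) + 0.842·√(0.75·0.25)]² / (0.07)²
  = [2.576·0.4665 + 0.842·0.4330]² / 0.0049
  = [1.5662]² / 0.0049
  = 500.63
Round up → n = 501.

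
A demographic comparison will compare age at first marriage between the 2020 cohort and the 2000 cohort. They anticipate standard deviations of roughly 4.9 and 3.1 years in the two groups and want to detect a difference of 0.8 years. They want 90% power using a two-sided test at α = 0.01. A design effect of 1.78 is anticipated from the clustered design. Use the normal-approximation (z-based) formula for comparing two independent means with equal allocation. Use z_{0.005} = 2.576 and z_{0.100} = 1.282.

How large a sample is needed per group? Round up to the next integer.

n = 1392 per group

n = (z_{α/2} + z_β)² · (σ₁² + σ₂²) / δ²
  = (2.576 + 1.282)² · (4.9² + 3.1² = 33.62) / 0.8²
  = 14.8842 · 33.62 / 0.64
  = 781.88
Design effect: 1.78 × 781.88 = 1391.75.
Round up → n = 1392 per group.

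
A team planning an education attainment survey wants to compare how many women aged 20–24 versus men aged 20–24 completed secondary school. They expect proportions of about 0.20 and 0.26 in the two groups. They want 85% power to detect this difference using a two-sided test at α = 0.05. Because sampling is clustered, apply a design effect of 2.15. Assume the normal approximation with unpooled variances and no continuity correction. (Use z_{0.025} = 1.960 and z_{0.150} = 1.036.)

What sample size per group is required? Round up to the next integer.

n = 1890 per group

n = (z_{α/2} + z_β)² · [p₁(1−p₁) + p₂(1−p₂)] / (p₁ − p₂)²
  = (1.960 + 1.036)² · (0.20·0.80 + 0.26·0.74) / (-0.06)²
  = (2.996)² · (0.1600 + 0.1924) / 0.0036
  = 8.9760 · 0.3524 / 0.0036
  = 878.65
Design effect: 2.15 × 878.65 = 1889.10.
Round up → n = 1890 per group.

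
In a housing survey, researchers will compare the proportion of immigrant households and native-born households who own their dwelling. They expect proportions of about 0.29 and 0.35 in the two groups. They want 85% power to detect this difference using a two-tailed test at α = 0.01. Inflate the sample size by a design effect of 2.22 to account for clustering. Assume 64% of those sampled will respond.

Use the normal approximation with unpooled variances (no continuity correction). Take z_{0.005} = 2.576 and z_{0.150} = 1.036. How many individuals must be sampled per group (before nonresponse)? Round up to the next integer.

n = 5449 per group

n = (z_{α/2} + z_β)² · [p₁(1−p₁) + p₂(1−p₂)] / (p₁ − p₂)²
  = (2.576 + 1.036)² · (0.29·0.71 + 0.35·0.65) / (-0.06)²
  = (3.612)² · (0.2059 + 0.2275) / 0.0036
  = 13.0465 · 0.4334 / 0.0036
  = 1570.66
Design effect: 2.22 × 1570.66 = 3486.86.
Adjust for 64% response: 3486.86 / 0.64 = 5448.22.
Round up → n = 5449 per group.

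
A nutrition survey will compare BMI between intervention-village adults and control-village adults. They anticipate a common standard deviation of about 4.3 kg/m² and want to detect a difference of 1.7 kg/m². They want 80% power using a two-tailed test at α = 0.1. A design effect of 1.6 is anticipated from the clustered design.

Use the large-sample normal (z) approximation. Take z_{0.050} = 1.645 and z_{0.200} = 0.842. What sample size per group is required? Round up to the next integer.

n = (z_{α/2} + z_β)² · (σ₁² + σ₂²) / δ²
  = (1.645 + 0.842)² · (2·4.3² = 36.98) / 1.7²
  = 6.1852 · 36.98 / 2.89
  = 79.14
Design effect: 1.6 × 79.14 = 126.63.
Round up → n = 127 per group.

n = 127 per group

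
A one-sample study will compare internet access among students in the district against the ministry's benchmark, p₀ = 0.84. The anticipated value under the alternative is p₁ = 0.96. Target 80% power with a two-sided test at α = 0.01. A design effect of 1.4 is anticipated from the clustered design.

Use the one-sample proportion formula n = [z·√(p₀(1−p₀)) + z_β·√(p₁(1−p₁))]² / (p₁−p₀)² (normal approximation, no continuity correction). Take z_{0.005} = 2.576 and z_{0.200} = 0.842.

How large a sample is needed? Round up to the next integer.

n = [z_{α/2}·√(p₀q₀) + z_β·√(p₁q₁)]² / (p₁ − p₀)²
  = [2.576·√(0.84·0.16) + 0.842·√(0.96·0.04)]² / (0.12)²
  = [2.576·0.3666 + 0.842·0.1960]² / 0.0144
  = [1.1094]² / 0.0144
  = 85.47
Design effect: 1.4 × 85.47 = 119.65.
Round up → n = 120.

n = 120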